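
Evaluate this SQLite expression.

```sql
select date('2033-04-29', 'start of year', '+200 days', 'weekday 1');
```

`start of year` rewinds 2033-04-29 to 2033-01-01.
Applying '+200 days' to 2033-01-01: counting 200 days forward gives 2033-07-20.
`weekday 1` advances to the next Monday; 2033-07-20 is a Wednesday, so it moves forward to 2033-07-25.

2033-07-25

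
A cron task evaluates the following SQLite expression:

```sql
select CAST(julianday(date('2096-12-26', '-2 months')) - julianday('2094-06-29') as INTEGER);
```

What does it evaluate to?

Adding -2 months to 2096-12-26 gives 2096-10-26.
1 day remains in June 2094 after the 29th (30 − 29).
Full months from July 2094 through September 2096 contribute their day counts.
Then 26 days into October 2096.
Total: 1 + 31 + 31 + 30 + 31 + 30 + 31 + 31 + 28 + 31 + 30 + 31 + 30 + 31 + 31 + 30 + 31 + 30 + 31 + 31 + 29 + 31 + 30 + 31 + 30 + 31 + 31 + 30 + 26 = 850.

850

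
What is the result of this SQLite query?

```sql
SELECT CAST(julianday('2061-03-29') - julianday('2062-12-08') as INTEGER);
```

-619

2 days remain in March 2061 after the 29th (31 − 29).
Full months from April 2061 through November 2062 contribute their day counts.
Then 8 days into December 2062.
Total: 2 + 30 + 31 + 30 + 31 + 31 + 30 + 31 + 30 + 31 + 31 + 28 + 31 + 30 + 31 + 30 + 31 + 31 + 30 + 31 + 30 + 8 = 619.
The subtraction is earlier − later, so the result is −619 → -619.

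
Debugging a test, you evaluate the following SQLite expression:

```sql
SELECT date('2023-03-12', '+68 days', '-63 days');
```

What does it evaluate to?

2023-03-17

Applying '+68 days' to 2023-03-12: counting 68 days forward gives 2023-05-19.
Applying '-63 days' to 2023-05-19: counting 63 days back gives 2023-03-17.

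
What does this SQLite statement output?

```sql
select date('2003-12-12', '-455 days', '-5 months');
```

2002-04-13

Applying '-455 days' to 2003-12-12: counting 455 days back gives 2002-09-13.
Adding -5 months to 2002-09-13 gives 2002-04-13.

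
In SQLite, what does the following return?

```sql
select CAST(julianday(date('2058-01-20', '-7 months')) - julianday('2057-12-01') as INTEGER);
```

Adding -7 months to 2058-01-20 gives 2057-06-20.
10 days remain in June 2057 after the 20th (30 − 20).
July 2057: 31 days.
August 2057: 31 days.
September 2057: 30 days.
October 2057: 31 days.
November 2057: 30 days.
Then 1 day into December 2057.
Total: 10 + 31 + 31 + 30 + 31 + 30 + 1 = 164.
The subtraction is earlier − later, so the result is −164 → -164.

-164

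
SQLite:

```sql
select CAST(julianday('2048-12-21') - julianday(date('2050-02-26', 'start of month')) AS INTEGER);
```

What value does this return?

-407

`start of month` rewinds 2050-02-26 to 2050-02-01.
10 days remain in December 2048 after the 21st (31 − 21).
Full months from January 2049 through January 2050 contribute their day counts.
Then 1 day into February 2050.
Total: 10 + 31 + 28 + 31 + 30 + 31 + 30 + 31 + 31 + 30 + 31 + 30 + 31 + 31 + 1 = 407.
The subtraction is earlier − later, so the result is −407 → -407.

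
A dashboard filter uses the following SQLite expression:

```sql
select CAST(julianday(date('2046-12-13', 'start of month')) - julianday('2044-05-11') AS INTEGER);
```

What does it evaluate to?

`start of month` rewinds 2046-12-13 to 2046-12-01.
20 days remain in May 2044 after the 11th (31 − 11).
Full months from June 2044 through November 2046 contribute their day counts.
Then 1 day into December 2046.
Total: 20 + 30 + 31 + 31 + 30 + 31 + 30 + 31 + 31 + 28 + 31 + 30 + 31 + 30 + 31 + 31 + 30 + 31 + 30 + 31 + 31 + 28 + 31 + 30 + 31 + 30 + 31 + 31 + 30 + 31 + 30 + 1 = 934.

934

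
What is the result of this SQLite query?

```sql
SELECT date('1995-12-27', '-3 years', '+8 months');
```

Adding -3 years to 1995-12-27 gives 1992-12-27.
Adding +8 months to 1992-12-27 gives 1993-08-27.

1993-08-27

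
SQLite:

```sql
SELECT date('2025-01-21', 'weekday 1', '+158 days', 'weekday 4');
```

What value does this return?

2025-07-10

`weekday 1` advances to the next Monday; 2025-01-21 is a Tuesday, so it moves forward to 2025-01-27.
Applying '+158 days' to 2025-01-27: counting 158 days forward gives 2025-07-04.
`weekday 4` advances to the next Thursday; 2025-07-04 is a Friday, so it moves forward to 2025-07-10.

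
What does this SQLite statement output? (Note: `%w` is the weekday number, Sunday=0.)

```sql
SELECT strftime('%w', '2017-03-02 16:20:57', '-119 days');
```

4

First apply '-119 days': 2017-03-02 16:20:57 → 2016-11-03 16:20:57.
2016-11-03 is a Thursday; with Sunday=0 that is 4.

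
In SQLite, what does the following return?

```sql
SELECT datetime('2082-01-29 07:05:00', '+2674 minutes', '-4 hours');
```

2082-01-30 23:39:00

2674 minutes = 44h 34m; +2674 minutes from 2082-01-29 07:05:00 is 2082-01-31 03:39:00 (crosses midnight).
-4 hours from 2082-01-31 03:39:00 is 2082-01-30 23:39:00 (crosses midnight).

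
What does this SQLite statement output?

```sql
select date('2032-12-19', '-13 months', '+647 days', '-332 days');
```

2032-09-29

Adding -13 months to 2032-12-19 gives 2031-11-19.
Applying '+647 days' to 2031-11-19: counting 647 days forward gives 2033-08-27.
Applying '-332 days' to 2033-08-27: counting 332 days back gives 2032-09-29.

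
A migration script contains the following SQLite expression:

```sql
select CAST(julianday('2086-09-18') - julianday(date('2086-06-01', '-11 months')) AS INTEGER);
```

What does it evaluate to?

444

Adding -11 months to 2086-06-01 gives 2085-07-01.
30 days remain in July 2085 after the 1st (31 − 1).
Full months from August 2085 through August 2086 contribute their day counts.
Then 18 days into September 2086.
Total: 30 + 31 + 30 + 31 + 30 + 31 + 31 + 28 + 31 + 30 + 31 + 30 + 31 + 31 + 18 = 444.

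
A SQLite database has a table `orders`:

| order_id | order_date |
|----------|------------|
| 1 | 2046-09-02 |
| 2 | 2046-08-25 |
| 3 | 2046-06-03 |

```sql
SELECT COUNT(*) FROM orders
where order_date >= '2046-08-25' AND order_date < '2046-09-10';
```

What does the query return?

2

Rows in [2046-08-25, 2046-09-10): 2046-09-02, 2046-08-25 → 2 rows.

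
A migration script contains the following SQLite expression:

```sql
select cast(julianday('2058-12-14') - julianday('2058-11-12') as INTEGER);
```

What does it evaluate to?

32

18 days remain in November 2058 after the 12th (30 − 12).
Then 14 days into December 2058.
Total: 18 + 14 = 32.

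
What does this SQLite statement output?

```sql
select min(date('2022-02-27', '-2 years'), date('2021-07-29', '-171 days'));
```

date('2022-02-27', '-2 years') → 2020-02-27.
date('2021-07-29', '-171 days') → 2021-02-08.
Earlier of the two is 2020-02-27.

2020-02-27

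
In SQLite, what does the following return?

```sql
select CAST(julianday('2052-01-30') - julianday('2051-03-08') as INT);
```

23 days remain in March 2051 after the 8th (31 − 8).
Full months from April 2051 through December 2051 contribute their day counts.
Then 30 days into January 2052.
Total: 23 + 30 + 31 + 30 + 31 + 31 + 30 + 31 + 30 + 31 + 30 = 328.

328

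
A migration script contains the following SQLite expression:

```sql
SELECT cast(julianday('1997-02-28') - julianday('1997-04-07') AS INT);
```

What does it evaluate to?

0 days remain in February 1997 after the 28th (28 − 28).
March 1997: 31 days.
Then 7 days into April 1997.
Total: 0 + 31 + 7 = 38.
The subtraction is earlier − later, so the result is −38 → -38.

-38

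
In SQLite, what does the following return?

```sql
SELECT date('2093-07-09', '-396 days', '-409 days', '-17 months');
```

2089-11-26

Applying '-396 days' to 2093-07-09: counting 396 days back gives 2092-06-08.
Applying '-409 days' to 2092-06-08: counting 409 days back gives 2091-04-26.
Adding -17 months to 2091-04-26 gives 2089-11-26.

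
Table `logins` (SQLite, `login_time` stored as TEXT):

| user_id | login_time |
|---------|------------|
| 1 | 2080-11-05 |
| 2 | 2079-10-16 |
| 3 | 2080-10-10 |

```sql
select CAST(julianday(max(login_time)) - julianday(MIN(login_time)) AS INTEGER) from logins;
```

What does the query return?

MIN = 2079-10-16, MAX = 2080-11-05.
15 days remain in October 2079 after the 16th (31 − 16).
Full months from November 2079 through October 2080 contribute their day counts.
Then 5 days into November 2080.
Total: 15 + 30 + 31 + 31 + 29 + 31 + 30 + 31 + 30 + 31 + 31 + 30 + 31 + 5 = 386.

386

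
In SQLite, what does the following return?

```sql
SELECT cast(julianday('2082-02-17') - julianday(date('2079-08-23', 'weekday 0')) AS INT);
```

`weekday 0` advances to the next Sunday; 2079-08-23 is a Wednesday, so it moves forward to 2079-08-27.
4 days remain in August 2079 after the 27th (31 − 27).
Full months from September 2079 through January 2082 contribute their day counts.
Then 17 days into February 2082.
Total: 4 + 30 + 31 + 30 + 31 + 31 + 29 + 31 + 30 + 31 + 30 + 31 + 31 + 30 + 31 + 30 + 31 + 31 + 28 + 31 + 30 + 31 + 30 + 31 + 31 + 30 + 31 + 30 + 31 + 31 + 17 = 905.

905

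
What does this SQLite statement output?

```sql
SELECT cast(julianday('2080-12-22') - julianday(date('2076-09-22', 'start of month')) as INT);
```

`start of month` rewinds 2076-09-22 to 2076-09-01.
29 days remain in September 2076 after the 1st (30 − 1).
Full months from October 2076 through November 2080 contribute their day counts.
Then 22 days into December 2080.
Total: 29 + 31 + 30 + 31 + 31 + 28 + 31 + 30 + 31 + 30 + 31 + 31 + 30 + 31 + 30 + 31 + 31 + 28 + 31 + 30 + 31 + 30 + 31 + 31 + 30 + 31 + 30 + 31 + 31 + 28 + 31 + 30 + 31 + 30 + 31 + 31 + 30 + 31 + 30 + 31 + 31 + 29 + 31 + 30 + 31 + 30 + 31 + 31 + 30 + 31 + 30 + 22 = 1573.

1573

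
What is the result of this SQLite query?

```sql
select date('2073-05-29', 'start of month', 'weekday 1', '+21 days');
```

`start of month` rewinds 2073-05-29 to 2073-05-01.
`weekday 1` advances to the next Monday; 2073-05-01 is already a Monday, so it stays at 2073-05-01.
Advancing 21 more days within May lands on 2073-05-22.

2073-05-22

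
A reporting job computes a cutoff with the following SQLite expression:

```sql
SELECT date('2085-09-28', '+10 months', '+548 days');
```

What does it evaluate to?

Adding +10 months to 2085-09-28 gives 2086-07-28.
Applying '+548 days' to 2086-07-28: counting 548 days forward gives 2088-01-27.

2088-01-27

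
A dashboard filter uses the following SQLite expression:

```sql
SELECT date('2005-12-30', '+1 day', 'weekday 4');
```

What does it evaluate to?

2006-01-05

Advancing 1 more day within December lands on 2005-12-31.
`weekday 4` advances to the next Thursday; 2005-12-31 is a Saturday, so it moves forward to 2006-01-05.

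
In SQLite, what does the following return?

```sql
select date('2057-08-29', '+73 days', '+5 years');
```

Applying '+73 days' to 2057-08-29: counting 73 days forward gives 2057-11-10.
Adding +5 years to 2057-11-10 gives 2062-11-10.

2062-11-10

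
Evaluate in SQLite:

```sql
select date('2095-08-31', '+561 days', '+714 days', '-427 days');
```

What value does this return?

Applying '+561 days' to 2095-08-31: counting 561 days forward gives 2097-03-14.
Applying '+714 days' to 2097-03-14: counting 714 days forward gives 2099-02-26.
Applying '-427 days' to 2099-02-26: counting 427 days back gives 2097-12-26.

2097-12-26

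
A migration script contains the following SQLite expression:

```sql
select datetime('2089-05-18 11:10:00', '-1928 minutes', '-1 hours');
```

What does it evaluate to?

2089-05-17 02:02:00

1928 minutes = 32h 8m; -1928 minutes from 2089-05-18 11:10:00 is 2089-05-17 03:02:00 (crosses midnight).
-1 hours from 2089-05-17 03:02:00 is 2089-05-17 02:02:00.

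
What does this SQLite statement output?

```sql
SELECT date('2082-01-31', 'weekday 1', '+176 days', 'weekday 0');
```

2082-08-02

`weekday 1` advances to the next Monday; 2082-01-31 is a Saturday, so it moves forward to 2082-02-02.
Applying '+176 days' to 2082-02-02: counting 176 days forward gives 2082-07-28.
`weekday 0` advances to the next Sunday; 2082-07-28 is a Tuesday, so it moves forward to 2082-08-02.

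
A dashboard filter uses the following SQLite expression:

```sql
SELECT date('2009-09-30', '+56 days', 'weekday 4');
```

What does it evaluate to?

Applying '+56 days' to 2009-09-30: counting 56 days forward gives 2009-11-25.
`weekday 4` advances to the next Thursday; 2009-11-25 is a Wednesday, so it moves forward to 2009-11-26.

2009-11-26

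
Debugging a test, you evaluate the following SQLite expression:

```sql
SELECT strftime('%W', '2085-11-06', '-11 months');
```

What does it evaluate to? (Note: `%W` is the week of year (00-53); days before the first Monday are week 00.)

First apply '-11 months': 2085-11-06 → 2084-12-06.
2084-12-06 is a Wednesday. SQLite's %W counts Mondays since the year started; the result is 49.

49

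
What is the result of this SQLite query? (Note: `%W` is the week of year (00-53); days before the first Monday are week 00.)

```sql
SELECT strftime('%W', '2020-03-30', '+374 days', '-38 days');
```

09

First apply '+374 days', '-38 days': 2020-03-30 → 2021-03-01.
2021-03-01 is a Monday. SQLite's %W counts Mondays since the year started; the result is 09.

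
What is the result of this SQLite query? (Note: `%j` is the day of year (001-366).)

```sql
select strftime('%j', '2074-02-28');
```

Day-of-year for 2074-02-28: days since 2074-01-01 inclusive = 59, zero-padded to 059.

059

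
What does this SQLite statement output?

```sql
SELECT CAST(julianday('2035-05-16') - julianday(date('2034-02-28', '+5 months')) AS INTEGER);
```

Adding +5 months to 2034-02-28 gives 2034-07-28.
3 days remain in July 2034 after the 28th (31 − 28).
Full months from August 2034 through April 2035 contribute their day counts.
Then 16 days into May 2035.
Total: 3 + 31 + 30 + 31 + 30 + 31 + 31 + 28 + 31 + 30 + 16 = 292.

292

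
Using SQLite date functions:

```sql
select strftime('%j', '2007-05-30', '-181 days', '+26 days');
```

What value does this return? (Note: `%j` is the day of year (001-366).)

First apply '-181 days', '+26 days': 2007-05-30 → 2006-12-26.
Day-of-year for 2006-12-26: days since 2006-01-01 inclusive = 360, zero-padded to 360.

360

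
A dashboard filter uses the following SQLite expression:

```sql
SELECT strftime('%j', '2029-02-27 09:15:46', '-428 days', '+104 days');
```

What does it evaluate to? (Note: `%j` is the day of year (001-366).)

100

First apply '-428 days', '+104 days': 2029-02-27 09:15:46 → 2028-04-09 09:15:46.
Day-of-year for 2028-04-09: days since 2028-01-01 inclusive = 100, zero-padded to 100.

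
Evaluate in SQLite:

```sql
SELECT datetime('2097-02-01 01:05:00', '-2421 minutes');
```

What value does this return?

2097-01-30 08:44:00

2421 minutes = 40h 21m; -2421 minutes from 2097-02-01 01:05:00 is 2097-01-30 08:44:00 (crosses midnight).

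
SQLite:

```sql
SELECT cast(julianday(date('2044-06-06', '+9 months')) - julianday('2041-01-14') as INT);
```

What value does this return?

Adding +9 months to 2044-06-06 gives 2045-03-06.
17 days remain in January 2041 after the 14th (31 − 14).
Full months from February 2041 through February 2045 contribute their day counts.
Then 6 days into March 2045.
Total: 17 + 28 + 31 + 30 + 31 + 30 + 31 + 31 + 30 + 31 + 30 + 31 + 31 + 28 + 31 + 30 + 31 + 30 + 31 + 31 + 30 + 31 + 30 + 31 + 31 + 28 + 31 + 30 + 31 + 30 + 31 + 31 + 30 + 31 + 30 + 31 + 31 + 29 + 31 + 30 + 31 + 30 + 31 + 31 + 30 + 31 + 30 + 31 + 31 + 28 + 6 = 1512.

1512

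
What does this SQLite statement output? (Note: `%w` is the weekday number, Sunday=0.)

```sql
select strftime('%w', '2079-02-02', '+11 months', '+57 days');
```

First apply '+11 months', '+57 days': 2079-02-02 → 2080-02-28.
2080-02-28 is a Wednesday; with Sunday=0 that is 3.

3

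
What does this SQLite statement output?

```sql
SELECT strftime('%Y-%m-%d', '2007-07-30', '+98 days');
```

2007-11-05

First apply '+98 days': 2007-07-30 → 2007-11-05.
`%Y-%m-%d` extracts the ISO date: 2007-11-05.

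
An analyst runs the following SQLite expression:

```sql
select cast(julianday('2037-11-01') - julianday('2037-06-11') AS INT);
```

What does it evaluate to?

143

19 days remain in June 2037 after the 11th (30 − 11).
July 2037: 31 days.
August 2037: 31 days.
September 2037: 30 days.
October 2037: 31 days.
Then 1 day into November 2037.
Total: 19 + 31 + 31 + 30 + 31 + 1 = 143.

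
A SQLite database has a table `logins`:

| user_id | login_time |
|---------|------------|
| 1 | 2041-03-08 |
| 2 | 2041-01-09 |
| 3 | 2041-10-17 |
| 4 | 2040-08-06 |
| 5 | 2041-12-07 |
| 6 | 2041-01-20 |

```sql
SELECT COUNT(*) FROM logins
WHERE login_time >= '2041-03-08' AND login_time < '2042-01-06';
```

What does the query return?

Rows in [2041-03-08, 2042-01-06): 2041-03-08, 2041-10-17, 2041-12-07 → 3 rows.

3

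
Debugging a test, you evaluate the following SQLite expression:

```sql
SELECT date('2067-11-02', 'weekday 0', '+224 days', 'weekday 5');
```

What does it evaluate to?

`weekday 0` advances to the next Sunday; 2067-11-02 is a Wednesday, so it moves forward to 2067-11-06.
Applying '+224 days' to 2067-11-06: counting 224 days forward gives 2068-06-17.
`weekday 5` advances to the next Friday; 2068-06-17 is a Sunday, so it moves forward to 2068-06-22.

2068-06-22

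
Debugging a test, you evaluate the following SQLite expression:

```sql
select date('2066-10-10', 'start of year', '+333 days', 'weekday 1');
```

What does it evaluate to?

2066-12-06

`start of year` rewinds 2066-10-10 to 2066-01-01.
Applying '+333 days' to 2066-01-01: counting 333 days forward gives 2066-11-30.
`weekday 1` advances to the next Monday; 2066-11-30 is a Tuesday, so it moves forward to 2066-12-06.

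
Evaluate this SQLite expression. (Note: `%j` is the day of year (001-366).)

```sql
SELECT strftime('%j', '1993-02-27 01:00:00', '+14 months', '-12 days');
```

First apply '+14 months', '-12 days': 1993-02-27 01:00:00 → 1994-04-15 01:00:00.
Day-of-year for 1994-04-15: days since 1994-01-01 inclusive = 105, zero-padded to 105.

105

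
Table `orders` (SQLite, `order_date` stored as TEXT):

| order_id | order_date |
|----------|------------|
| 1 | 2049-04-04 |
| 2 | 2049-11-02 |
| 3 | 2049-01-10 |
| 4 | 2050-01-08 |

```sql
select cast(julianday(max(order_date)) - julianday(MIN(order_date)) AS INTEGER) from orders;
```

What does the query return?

MIN = 2049-01-10, MAX = 2050-01-08.
21 days remain in January 2049 after the 10th (31 − 10).
Full months from February 2049 through December 2049 contribute their day counts.
Then 8 days into January 2050.
Total: 21 + 28 + 31 + 30 + 31 + 30 + 31 + 31 + 30 + 31 + 30 + 31 + 8 = 363.

363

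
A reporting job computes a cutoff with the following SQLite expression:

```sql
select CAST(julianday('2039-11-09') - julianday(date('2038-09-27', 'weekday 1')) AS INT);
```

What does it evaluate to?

408

`weekday 1` advances to the next Monday; 2038-09-27 is already a Monday, so it stays at 2038-09-27.
3 days remain in September 2038 after the 27th (30 − 27).
Full months from October 2038 through October 2039 contribute their day counts.
Then 9 days into November 2039.
Total: 3 + 31 + 30 + 31 + 31 + 28 + 31 + 30 + 31 + 30 + 31 + 31 + 30 + 31 + 9 = 408.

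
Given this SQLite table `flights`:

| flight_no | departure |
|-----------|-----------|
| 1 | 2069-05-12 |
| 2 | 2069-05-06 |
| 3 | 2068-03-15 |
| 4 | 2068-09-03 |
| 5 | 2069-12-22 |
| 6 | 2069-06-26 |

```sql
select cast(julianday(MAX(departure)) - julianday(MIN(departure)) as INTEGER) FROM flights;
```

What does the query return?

MIN = 2068-03-15, MAX = 2069-12-22.
16 days remain in March 2068 after the 15th (31 − 15).
Full months from April 2068 through November 2069 contribute their day counts.
Then 22 days into December 2069.
Total: 16 + 30 + 31 + 30 + 31 + 31 + 30 + 31 + 30 + 31 + 31 + 28 + 31 + 30 + 31 + 30 + 31 + 31 + 30 + 31 + 30 + 22 = 647.

647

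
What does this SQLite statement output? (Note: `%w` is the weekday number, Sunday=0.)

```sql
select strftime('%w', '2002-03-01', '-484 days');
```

4

First apply '-484 days': 2002-03-01 → 2000-11-02.
2000-11-02 is a Thursday; with Sunday=0 that is 4.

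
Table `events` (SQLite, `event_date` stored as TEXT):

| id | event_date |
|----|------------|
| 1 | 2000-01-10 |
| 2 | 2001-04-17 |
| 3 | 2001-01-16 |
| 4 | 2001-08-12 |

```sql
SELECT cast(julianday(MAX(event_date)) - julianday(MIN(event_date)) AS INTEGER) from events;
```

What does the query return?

580

MIN = 2000-01-10, MAX = 2001-08-12.
21 days remain in January 2000 after the 10th (31 − 10).
Full months from February 2000 through July 2001 contribute their day counts.
Then 12 days into August 2001.
Total: 21 + 29 + 31 + 30 + 31 + 30 + 31 + 31 + 30 + 31 + 30 + 31 + 31 + 28 + 31 + 30 + 31 + 30 + 31 + 12 = 580.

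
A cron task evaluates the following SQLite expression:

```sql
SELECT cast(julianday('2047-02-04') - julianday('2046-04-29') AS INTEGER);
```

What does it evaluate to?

281

1 day remains in April 2046 after the 29th (30 − 29).
Full months from May 2046 through January 2047 contribute their day counts.
Then 4 days into February 2047.
Total: 1 + 31 + 30 + 31 + 31 + 30 + 31 + 30 + 31 + 31 + 4 = 281.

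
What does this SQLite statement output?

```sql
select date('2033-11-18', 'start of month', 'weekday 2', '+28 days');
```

2033-11-29

`start of month` rewinds 2033-11-18 to 2033-11-01.
`weekday 2` advances to the next Tuesday; 2033-11-01 is already a Tuesday, so it stays at 2033-11-01.
Advancing 28 more days within November lands on 2033-11-29.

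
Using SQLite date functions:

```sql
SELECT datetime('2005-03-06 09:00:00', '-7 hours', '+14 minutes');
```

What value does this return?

-7 hours from 2005-03-06 09:00:00 is 2005-03-06 02:00:00.
+14 minutes from 2005-03-06 02:00:00 is 2005-03-06 02:14:00.

2005-03-06 02:14:00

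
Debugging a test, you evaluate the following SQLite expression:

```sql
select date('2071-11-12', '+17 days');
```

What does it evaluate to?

Advancing 17 more days within November lands on 2071-11-29.

2071-11-29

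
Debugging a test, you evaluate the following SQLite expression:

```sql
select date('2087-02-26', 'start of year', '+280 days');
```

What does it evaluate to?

2087-10-08

`start of year` rewinds 2087-02-26 to 2087-01-01.
Applying '+280 days' to 2087-01-01: counting 280 days forward gives 2087-10-08.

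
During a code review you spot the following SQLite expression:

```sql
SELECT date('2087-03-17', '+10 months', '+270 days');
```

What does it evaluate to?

Adding +10 months to 2087-03-17 gives 2088-01-17.
Applying '+270 days' to 2088-01-17: counting 270 days forward gives 2088-10-13.

2088-10-13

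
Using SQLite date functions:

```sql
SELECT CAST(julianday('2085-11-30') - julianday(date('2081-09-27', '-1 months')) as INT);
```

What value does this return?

Adding -1 month to 2081-09-27 gives 2081-08-27.
4 days remain in August 2081 after the 27th (31 − 27).
Full months from September 2081 through October 2085 contribute their day counts.
Then 30 days into November 2085.
Total: 4 + 30 + 31 + 30 + 31 + 31 + 28 + 31 + 30 + 31 + 30 + 31 + 31 + 30 + 31 + 30 + 31 + 31 + 28 + 31 + 30 + 31 + 30 + 31 + 31 + 30 + 31 + 30 + 31 + 31 + 29 + 31 + 30 + 31 + 30 + 31 + 31 + 30 + 31 + 30 + 31 + 31 + 28 + 31 + 30 + 31 + 30 + 31 + 31 + 30 + 31 + 30 = 1556.

1556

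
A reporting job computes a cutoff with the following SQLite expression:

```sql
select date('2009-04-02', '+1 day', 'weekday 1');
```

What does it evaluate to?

Advancing 1 more day within April lands on 2009-04-03.
`weekday 1` advances to the next Monday; 2009-04-03 is a Friday, so it moves forward to 2009-04-06.

2009-04-06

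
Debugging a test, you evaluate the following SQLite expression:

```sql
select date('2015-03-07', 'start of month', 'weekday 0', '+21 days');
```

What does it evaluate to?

`start of month` rewinds 2015-03-07 to 2015-03-01.
`weekday 0` advances to the next Sunday; 2015-03-01 is already a Sunday, so it stays at 2015-03-01.
Advancing 21 more days within March lands on 2015-03-22.

2015-03-22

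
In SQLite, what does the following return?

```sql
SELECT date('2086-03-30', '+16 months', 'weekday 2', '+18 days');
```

2087-08-23

Adding +16 months to 2086-03-30 gives 2087-07-30.
`weekday 2` advances to the next Tuesday; 2087-07-30 is a Wednesday, so it moves forward to 2087-08-05.
Advancing 18 more days within August lands on 2087-08-23.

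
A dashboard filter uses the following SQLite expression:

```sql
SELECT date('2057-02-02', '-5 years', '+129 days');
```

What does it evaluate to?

2052-06-10

Adding -5 years to 2057-02-02 gives 2052-02-02.
Applying '+129 days' to 2052-02-02: counting 129 days forward gives 2052-06-10.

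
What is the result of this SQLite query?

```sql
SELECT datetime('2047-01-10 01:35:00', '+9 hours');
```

+9 hours from 2047-01-10 01:35:00 is 2047-01-10 10:35:00.

2047-01-10 10:35:00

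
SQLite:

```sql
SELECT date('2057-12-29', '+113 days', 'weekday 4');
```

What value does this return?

2058-04-25

Applying '+113 days' to 2057-12-29: counting 113 days forward gives 2058-04-21.
`weekday 4` advances to the next Thursday; 2058-04-21 is a Sunday, so it moves forward to 2058-04-25.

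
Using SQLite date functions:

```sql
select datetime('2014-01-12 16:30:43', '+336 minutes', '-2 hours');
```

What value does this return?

2014-01-12 20:06:43

336 minutes = 5h 36m; +336 minutes from 2014-01-12 16:30:43 is 2014-01-12 22:06:43.
-2 hours from 2014-01-12 22:06:43 is 2014-01-12 20:06:43.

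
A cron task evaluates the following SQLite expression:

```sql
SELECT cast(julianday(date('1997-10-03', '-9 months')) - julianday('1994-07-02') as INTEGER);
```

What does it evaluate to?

916

Adding -9 months to 1997-10-03 gives 1997-01-03.
29 days remain in July 1994 after the 2nd (31 − 2).
Full months from August 1994 through December 1996 contribute their day counts.
Then 3 days into January 1997.
Total: 29 + 31 + 30 + 31 + 30 + 31 + 31 + 28 + 31 + 30 + 31 + 30 + 31 + 31 + 30 + 31 + 30 + 31 + 31 + 29 + 31 + 30 + 31 + 30 + 31 + 31 + 30 + 31 + 30 + 31 + 3 = 916.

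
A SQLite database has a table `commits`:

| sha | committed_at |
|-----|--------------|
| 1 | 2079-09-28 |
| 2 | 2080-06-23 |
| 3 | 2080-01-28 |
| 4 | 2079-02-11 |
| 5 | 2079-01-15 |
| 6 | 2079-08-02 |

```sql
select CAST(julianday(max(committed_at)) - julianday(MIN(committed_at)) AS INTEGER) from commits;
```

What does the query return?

MIN = 2079-01-15, MAX = 2080-06-23.
16 days remain in January 2079 after the 15th (31 − 15).
Full months from February 2079 through May 2080 contribute their day counts.
Then 23 days into June 2080.
Total: 16 + 28 + 31 + 30 + 31 + 30 + 31 + 31 + 30 + 31 + 30 + 31 + 31 + 29 + 31 + 30 + 31 + 23 = 525.

525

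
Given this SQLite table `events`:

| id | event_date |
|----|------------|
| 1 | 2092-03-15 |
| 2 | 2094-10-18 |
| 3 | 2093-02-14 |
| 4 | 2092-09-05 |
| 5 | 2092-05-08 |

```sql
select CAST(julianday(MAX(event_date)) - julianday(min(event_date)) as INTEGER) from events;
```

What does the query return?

MIN = 2092-03-15, MAX = 2094-10-18.
16 days remain in March 2092 after the 15th (31 − 15).
Full months from April 2092 through September 2094 contribute their day counts.
Then 18 days into October 2094.
Total: 16 + 30 + 31 + 30 + 31 + 31 + 30 + 31 + 30 + 31 + 31 + 28 + 31 + 30 + 31 + 30 + 31 + 31 + 30 + 31 + 30 + 31 + 31 + 28 + 31 + 30 + 31 + 30 + 31 + 31 + 30 + 18 = 947.

947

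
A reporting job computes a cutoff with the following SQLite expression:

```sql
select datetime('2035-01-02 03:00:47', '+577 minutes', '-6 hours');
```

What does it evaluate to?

2035-01-02 06:37:47

577 minutes = 9h 37m; +577 minutes from 2035-01-02 03:00:47 is 2035-01-02 12:37:47.
-6 hours from 2035-01-02 12:37:47 is 2035-01-02 06:37:47.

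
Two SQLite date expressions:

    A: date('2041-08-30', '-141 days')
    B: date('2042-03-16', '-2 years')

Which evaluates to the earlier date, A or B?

B

A = 2041-04-11.
B = 2040-03-16.
B is earlier.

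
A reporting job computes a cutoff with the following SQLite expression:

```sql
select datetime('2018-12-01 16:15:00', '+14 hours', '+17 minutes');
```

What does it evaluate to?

2018-12-02 06:32:00

+14 hours from 2018-12-01 16:15:00 is 2018-12-02 06:15:00 (crosses midnight).
+17 minutes from 2018-12-02 06:15:00 is 2018-12-02 06:32:00.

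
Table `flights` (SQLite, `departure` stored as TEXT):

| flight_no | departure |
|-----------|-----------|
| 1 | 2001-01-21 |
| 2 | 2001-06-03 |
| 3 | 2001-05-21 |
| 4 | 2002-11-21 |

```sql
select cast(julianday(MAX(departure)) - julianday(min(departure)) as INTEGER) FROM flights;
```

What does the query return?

669

MIN = 2001-01-21, MAX = 2002-11-21.
10 days remain in January 2001 after the 21st (31 − 21).
Full months from February 2001 through October 2002 contribute their day counts.
Then 21 days into November 2002.
Total: 10 + 28 + 31 + 30 + 31 + 30 + 31 + 31 + 30 + 31 + 30 + 31 + 31 + 28 + 31 + 30 + 31 + 30 + 31 + 31 + 30 + 31 + 21 = 669.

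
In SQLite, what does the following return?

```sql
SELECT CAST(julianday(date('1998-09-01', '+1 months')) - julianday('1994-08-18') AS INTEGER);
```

1505

Adding +1 month to 1998-09-01 gives 1998-10-01.
13 days remain in August 1994 after the 18th (31 − 18).
Full months from September 1994 through September 1998 contribute their day counts.
Then 1 day into October 1998.
Total: 13 + 30 + 31 + 30 + 31 + 31 + 28 + 31 + 30 + 31 + 30 + 31 + 31 + 30 + 31 + 30 + 31 + 31 + 29 + 31 + 30 + 31 + 30 + 31 + 31 + 30 + 31 + 30 + 31 + 31 + 28 + 31 + 30 + 31 + 30 + 31 + 31 + 30 + 31 + 30 + 31 + 31 + 28 + 31 + 30 + 31 + 30 + 31 + 31 + 30 + 1 = 1505.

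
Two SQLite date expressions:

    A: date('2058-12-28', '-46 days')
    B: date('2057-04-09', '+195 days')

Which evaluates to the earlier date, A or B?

A = 2058-11-12.
B = 2057-10-21.
B is earlier.

B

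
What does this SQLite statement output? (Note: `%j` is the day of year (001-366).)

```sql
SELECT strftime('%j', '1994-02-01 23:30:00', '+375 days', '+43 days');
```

First apply '+375 days', '+43 days': 1994-02-01 23:30:00 → 1995-03-26 23:30:00.
Day-of-year for 1995-03-26: days since 1995-01-01 inclusive = 85, zero-padded to 085.

085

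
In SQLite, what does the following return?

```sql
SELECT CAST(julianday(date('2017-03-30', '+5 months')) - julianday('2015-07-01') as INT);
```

791

Adding +5 months to 2017-03-30 gives 2017-08-30.
30 days remain in July 2015 after the 1st (31 − 1).
Full months from August 2015 through July 2017 contribute their day counts.
Then 30 days into August 2017.
Total: 30 + 31 + 30 + 31 + 30 + 31 + 31 + 29 + 31 + 30 + 31 + 30 + 31 + 31 + 30 + 31 + 30 + 31 + 31 + 28 + 31 + 30 + 31 + 30 + 31 + 30 = 791.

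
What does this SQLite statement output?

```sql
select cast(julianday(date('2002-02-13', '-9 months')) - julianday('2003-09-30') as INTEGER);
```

-870

Adding -9 months to 2002-02-13 gives 2001-05-13.
18 days remain in May 2001 after the 13th (31 − 13).
Full months from June 2001 through August 2003 contribute their day counts.
Then 30 days into September 2003.
Total: 18 + 30 + 31 + 31 + 30 + 31 + 30 + 31 + 31 + 28 + 31 + 30 + 31 + 30 + 31 + 31 + 30 + 31 + 30 + 31 + 31 + 28 + 31 + 30 + 31 + 30 + 31 + 31 + 30 = 870.
The subtraction is earlier − later, so the result is −870 → -870.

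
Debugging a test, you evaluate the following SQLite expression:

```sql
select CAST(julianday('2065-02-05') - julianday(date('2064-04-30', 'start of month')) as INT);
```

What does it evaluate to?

`start of month` rewinds 2064-04-30 to 2064-04-01.
29 days remain in April 2064 after the 1st (30 − 1).
Full months from May 2064 through January 2065 contribute their day counts.
Then 5 days into February 2065.
Total: 29 + 31 + 30 + 31 + 31 + 30 + 31 + 30 + 31 + 31 + 5 = 310.

310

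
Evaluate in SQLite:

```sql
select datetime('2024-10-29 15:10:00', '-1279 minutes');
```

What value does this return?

2024-10-28 17:51:00

1279 minutes = 21h 19m; -1279 minutes from 2024-10-29 15:10:00 is 2024-10-28 17:51:00 (crosses midnight).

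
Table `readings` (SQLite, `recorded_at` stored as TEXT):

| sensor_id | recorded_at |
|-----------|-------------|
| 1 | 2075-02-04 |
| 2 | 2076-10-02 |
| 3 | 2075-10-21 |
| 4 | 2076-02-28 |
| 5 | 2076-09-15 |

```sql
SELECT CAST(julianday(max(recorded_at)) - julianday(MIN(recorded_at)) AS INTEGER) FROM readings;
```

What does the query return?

606

MIN = 2075-02-04, MAX = 2076-10-02.
24 days remain in February 2075 after the 4th (28 − 4).
Full months from March 2075 through September 2076 contribute their day counts.
Then 2 days into October 2076.
Total: 24 + 31 + 30 + 31 + 30 + 31 + 31 + 30 + 31 + 30 + 31 + 31 + 29 + 31 + 30 + 31 + 30 + 31 + 31 + 30 + 2 = 606.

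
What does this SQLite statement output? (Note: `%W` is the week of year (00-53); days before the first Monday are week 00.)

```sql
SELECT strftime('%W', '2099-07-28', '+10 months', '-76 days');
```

10

First apply '+10 months', '-76 days': 2099-07-28 → 2100-03-13.
2100-03-13 is a Saturday. SQLite's %W counts Mondays since the year started; the result is 10.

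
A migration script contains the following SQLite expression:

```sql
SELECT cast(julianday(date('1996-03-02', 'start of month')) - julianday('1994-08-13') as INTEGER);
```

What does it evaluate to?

566

`start of month` rewinds 1996-03-02 to 1996-03-01.
18 days remain in August 1994 after the 13th (31 − 13).
Full months from September 1994 through February 1996 contribute their day counts.
Then 1 day into March 1996.
Total: 18 + 30 + 31 + 30 + 31 + 31 + 28 + 31 + 30 + 31 + 30 + 31 + 31 + 30 + 31 + 30 + 31 + 31 + 29 + 1 = 566.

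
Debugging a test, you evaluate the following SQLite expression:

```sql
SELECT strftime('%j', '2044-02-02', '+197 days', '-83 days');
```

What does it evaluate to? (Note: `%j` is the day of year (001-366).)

First apply '+197 days', '-83 days': 2044-02-02 → 2044-05-26.
Day-of-year for 2044-05-26: days since 2044-01-01 inclusive = 147, zero-padded to 147.

147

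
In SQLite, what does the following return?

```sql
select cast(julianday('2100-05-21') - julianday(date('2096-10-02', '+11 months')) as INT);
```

Adding +11 months to 2096-10-02 gives 2097-09-02.
28 days remain in September 2097 after the 2nd (30 − 2).
Full months from October 2097 through April 2100 contribute their day counts.
Then 21 days into May 2100.
Total: 28 + 31 + 30 + 31 + 31 + 28 + 31 + 30 + 31 + 30 + 31 + 31 + 30 + 31 + 30 + 31 + 31 + 28 + 31 + 30 + 31 + 30 + 31 + 31 + 30 + 31 + 30 + 31 + 31 + 28 + 31 + 30 + 21 = 991.

991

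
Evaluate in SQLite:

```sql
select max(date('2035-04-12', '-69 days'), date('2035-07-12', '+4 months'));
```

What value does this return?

date('2035-04-12', '-69 days') → 2035-02-02.
date('2035-07-12', '+4 months') → 2035-11-12.
Later of the two is 2035-11-12.

2035-11-12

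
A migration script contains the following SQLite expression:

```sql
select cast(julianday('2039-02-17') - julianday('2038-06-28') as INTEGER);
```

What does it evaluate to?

2 days remain in June 2038 after the 28th (30 − 28).
Full months from July 2038 through January 2039 contribute their day counts.
Then 17 days into February 2039.
Total: 2 + 31 + 31 + 30 + 31 + 30 + 31 + 31 + 17 = 234.

234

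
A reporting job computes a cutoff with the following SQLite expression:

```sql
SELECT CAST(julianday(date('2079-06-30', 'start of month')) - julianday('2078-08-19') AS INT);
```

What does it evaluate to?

`start of month` rewinds 2079-06-30 to 2079-06-01.
12 days remain in August 2078 after the 19th (31 − 19).
Full months from September 2078 through May 2079 contribute their day counts.
Then 1 day into June 2079.
Total: 12 + 30 + 31 + 30 + 31 + 31 + 28 + 31 + 30 + 31 + 1 = 286.

286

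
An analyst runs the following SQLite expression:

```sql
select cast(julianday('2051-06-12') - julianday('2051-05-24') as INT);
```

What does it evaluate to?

7 days remain in May 2051 after the 24th (31 − 24).
Then 12 days into June 2051.
Total: 7 + 12 = 19.

19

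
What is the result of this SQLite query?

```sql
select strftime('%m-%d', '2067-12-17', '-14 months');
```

10-17

First apply '-14 months': 2067-12-17 → 2066-10-17.
`%m-%d` extracts the month-day: 10-17.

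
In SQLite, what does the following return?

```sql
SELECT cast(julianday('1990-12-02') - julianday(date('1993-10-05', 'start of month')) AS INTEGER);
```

-1034

`start of month` rewinds 1993-10-05 to 1993-10-01.
29 days remain in December 1990 after the 2nd (31 − 2).
Full months from January 1991 through September 1993 contribute their day counts.
Then 1 day into October 1993.
Total: 29 + 31 + 28 + 31 + 30 + 31 + 30 + 31 + 31 + 30 + 31 + 30 + 31 + 31 + 29 + 31 + 30 + 31 + 30 + 31 + 31 + 30 + 31 + 30 + 31 + 31 + 28 + 31 + 30 + 31 + 30 + 31 + 31 + 30 + 1 = 1034.
The subtraction is earlier − later, so the result is −1034 → -1034.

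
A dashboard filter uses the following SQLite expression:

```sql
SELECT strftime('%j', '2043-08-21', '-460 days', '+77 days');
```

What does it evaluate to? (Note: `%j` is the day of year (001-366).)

215

First apply '-460 days', '+77 days': 2043-08-21 → 2042-08-03.
Day-of-year for 2042-08-03: days since 2042-01-01 inclusive = 215, zero-padded to 215.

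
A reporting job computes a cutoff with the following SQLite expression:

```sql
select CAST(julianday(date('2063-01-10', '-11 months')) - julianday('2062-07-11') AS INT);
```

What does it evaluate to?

Adding -11 months to 2063-01-10 gives 2062-02-10.
18 days remain in February 2062 after the 10th (28 − 10).
March 2062: 31 days.
April 2062: 30 days.
May 2062: 31 days.
June 2062: 30 days.
Then 11 days into July 2062.
Total: 18 + 31 + 30 + 31 + 30 + 11 = 151.
The subtraction is earlier − later, so the result is −151 → -151.

-151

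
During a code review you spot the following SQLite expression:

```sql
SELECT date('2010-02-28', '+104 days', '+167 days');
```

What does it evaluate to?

Applying '+104 days' to 2010-02-28: counting 104 days forward gives 2010-06-12.
Applying '+167 days' to 2010-06-12: counting 167 days forward gives 2010-11-26.

2010-11-26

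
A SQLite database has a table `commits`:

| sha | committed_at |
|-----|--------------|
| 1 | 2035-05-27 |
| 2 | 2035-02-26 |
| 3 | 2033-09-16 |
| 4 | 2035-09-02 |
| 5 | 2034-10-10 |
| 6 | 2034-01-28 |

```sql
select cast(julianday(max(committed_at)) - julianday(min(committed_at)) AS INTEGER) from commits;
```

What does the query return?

MIN = 2033-09-16, MAX = 2035-09-02.
14 days remain in September 2033 after the 16th (30 − 16).
Full months from October 2033 through August 2035 contribute their day counts.
Then 2 days into September 2035.
Total: 14 + 31 + 30 + 31 + 31 + 28 + 31 + 30 + 31 + 30 + 31 + 31 + 30 + 31 + 30 + 31 + 31 + 28 + 31 + 30 + 31 + 30 + 31 + 31 + 2 = 716.

716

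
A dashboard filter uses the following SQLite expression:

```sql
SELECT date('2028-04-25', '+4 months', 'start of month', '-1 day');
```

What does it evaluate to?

2028-07-31

Adding +4 months to 2028-04-25 gives 2028-08-25.
`start of month` rewinds 2028-08-25 to 2028-08-01.
Going back 1 day from 2028-08-01 reaches 2028-07-31 (last day of July, 31 days).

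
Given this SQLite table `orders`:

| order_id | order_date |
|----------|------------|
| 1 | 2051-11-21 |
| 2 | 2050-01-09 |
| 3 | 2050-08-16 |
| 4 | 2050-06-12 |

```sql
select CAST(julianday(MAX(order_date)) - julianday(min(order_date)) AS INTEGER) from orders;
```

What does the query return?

MIN = 2050-01-09, MAX = 2051-11-21.
22 days remain in January 2050 after the 9th (31 − 9).
Full months from February 2050 through October 2051 contribute their day counts.
Then 21 days into November 2051.
Total: 22 + 28 + 31 + 30 + 31 + 30 + 31 + 31 + 30 + 31 + 30 + 31 + 31 + 28 + 31 + 30 + 31 + 30 + 31 + 31 + 30 + 31 + 21 = 681.

681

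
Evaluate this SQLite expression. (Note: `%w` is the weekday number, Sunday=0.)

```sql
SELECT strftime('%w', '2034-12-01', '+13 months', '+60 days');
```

First apply '+13 months', '+60 days': 2034-12-01 → 2036-03-01.
2036-03-01 is a Saturday; with Sunday=0 that is 6.

6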